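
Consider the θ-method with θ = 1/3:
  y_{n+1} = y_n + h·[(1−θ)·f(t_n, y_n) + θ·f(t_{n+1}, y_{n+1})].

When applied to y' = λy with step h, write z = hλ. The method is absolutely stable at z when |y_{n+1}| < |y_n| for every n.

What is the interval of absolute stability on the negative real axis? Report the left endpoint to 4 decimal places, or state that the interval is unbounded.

With y'=λy (z=hλ):
  y_{n+1} = y_n + z·[2/3·y_n + 1/3·y_{n+1}] ⇒ (1 − 1/3z)y_{n+1} = (1 + 2/3z)y_n
  ⇒ R(z) = (1 + 2/3z)/(1 − 1/3z).

Boundary: |R(x)|=1, x<0.
x=-0.46: |R|=0.6012
R=−1: 1+2/3x = −1+1/3x ⇒ -1/3x=2 ⇒ x=2/(-1/3)=-6.0000
Confirm numerically:
  x=-5.916: |R|=0.99058 <1
  x=-5.320: |R|=0.91827 <1
  x=-3.892: |R|=0.69414 <1
  x=-2.477: |R|=0.35676 <1
  x=-6.470: |R|=1.04963 >1
  x=-6.433: |R|=1.04590 >1
  x=-6.424: |R|=1.04499 >1
Interval (-6.0000, 0).

(-6.0000, 0).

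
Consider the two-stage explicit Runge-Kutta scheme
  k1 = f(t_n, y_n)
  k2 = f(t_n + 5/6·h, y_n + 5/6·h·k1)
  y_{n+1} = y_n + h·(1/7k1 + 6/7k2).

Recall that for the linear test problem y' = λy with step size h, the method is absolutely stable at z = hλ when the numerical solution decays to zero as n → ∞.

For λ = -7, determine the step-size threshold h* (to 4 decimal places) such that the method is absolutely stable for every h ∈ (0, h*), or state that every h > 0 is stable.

(-1.4000,0); λ=-7 ⇒ h* = (7/5)/7 = 0.2000.

On y'=λy, z=hλ:
  k1=λy_n ⇒ h·k1=z·y_n;  k2=λ(1+5/6z)y_n ⇒ h·k2=z(1+5/6z)y_n
  y_{n+1}/y_n = 1 + 1/7z + 6/7z(1+5/6z) = 1 + z + 5/7z²
  R(z) = 1 + z + 5/7z².

Solve |R(x)|<1 on ℝ⁻.
x=-0.86: |R|=0.6683
R=1: x+5/7x²=0 ⇒ x=−7/5=-1.4000; min R=1−1/(4·5/7)=0.6500>−1
Confirm numerically:
  x=-0.987: |R|=0.70883 <1
  x=-0.939: |R|=0.69080 <1
  x=-0.781: |R|=0.65469 <1
  x=-1.922: |R|=1.71663 >1
  x=-1.710: |R|=1.37864 >1
  x=-1.513: |R|=1.12212 >1
So |R|<1 on (-1.4000, 0).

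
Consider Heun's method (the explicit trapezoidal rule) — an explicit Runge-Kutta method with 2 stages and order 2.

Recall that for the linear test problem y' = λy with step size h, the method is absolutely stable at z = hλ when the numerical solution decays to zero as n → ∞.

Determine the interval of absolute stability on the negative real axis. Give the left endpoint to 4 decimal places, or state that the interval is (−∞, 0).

Test eqn y'=λy, z=hλ:
  order 2, 2-stage ⇒ R(z)=1+z+z^2/2
  (e.g. R(-0.54)=0.60580, |R|=0.60580)

Boundary: |R(x)|=1, x<0.
x=-0.54: |R|=0.6058
|R(-2.4)|=1.4800 |R(-1.24)|=0.5288 |R(-0.78)|=0.5242
Bisect:
  x_lo=-2.5786 |R|=1.7459  x_hi=-0.0886 |R|=0.9153
  mid=-1.33358 |R|=0.55564 →hi
  mid=-1.95607 |R|=0.95703 →hi
  mid=-2.26731 |R|=1.30304 →lo
  mid=-2.11169 |R|=1.11793 →lo
  mid=-2.03388 |R|=1.03445 →lo
  mid=-1.99497 |R|=0.99499 →hi
  mid=-2.01443 |R|=1.01453 →lo
  mid=-2.00470 |R|=1.00471 →lo
  mid=-1.99984 |R|=0.99984 →hi
  mid=-2.00227 |R|=1.00227 →lo
  ...
  [-2.00014,-1.99999] ⇒ x*=-2.0000
So |R|<1 on (-2.0000, 0).

(-2.0000, 0).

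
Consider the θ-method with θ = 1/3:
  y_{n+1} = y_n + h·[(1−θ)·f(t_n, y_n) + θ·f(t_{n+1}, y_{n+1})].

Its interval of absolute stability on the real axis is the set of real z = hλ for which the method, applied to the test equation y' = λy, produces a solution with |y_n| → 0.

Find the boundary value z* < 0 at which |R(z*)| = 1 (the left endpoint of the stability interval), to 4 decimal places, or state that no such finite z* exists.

left endpoint -6.0000.

Test eqn y'=λy, z=hλ:
  y_{n+1} = y_n + z·[2/3·y_n + 1/3·y_{n+1}] ⇒ (1 − 1/3z)y_{n+1} = (1 + 2/3z)y_n
  Hence R(z) = (1 + 2/3z)/(1 − 1/3z).

Solve |R(x)|<1 on ℝ⁻.
x=-0.8: |R|=0.3684
R=−1: 1+2/3x = −1+1/3x ⇒ -1/3x=2 ⇒ x=2/(-1/3)=-6.0000
Confirm numerically:
  x=-5.567: |R|=0.94946 <1
  x=-4.510: |R|=0.80160 <1
  x=-3.607: |R|=0.63781 <1
  x=-6.364: |R|=1.03887 >1
  x=-6.229: |R|=1.02481 >1
  x=-6.047: |R|=1.00520 >1
Stable set (-6.0000, 0).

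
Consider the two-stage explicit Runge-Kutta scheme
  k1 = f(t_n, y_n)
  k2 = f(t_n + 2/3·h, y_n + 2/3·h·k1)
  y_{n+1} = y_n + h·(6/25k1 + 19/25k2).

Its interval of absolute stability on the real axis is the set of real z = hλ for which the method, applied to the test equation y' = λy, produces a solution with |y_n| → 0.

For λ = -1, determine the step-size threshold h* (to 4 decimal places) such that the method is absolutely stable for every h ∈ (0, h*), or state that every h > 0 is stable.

Set f=λy, z=hλ:
  k1=λy_n ⇒ h·k1=z·y_n;  k2=λ(1+2/3z)y_n ⇒ h·k2=z(1+2/3z)y_n
  y_{n+1}/y_n = 1 + 6/25z + 19/25z(1+2/3z) = 1 + z + 38/75z²
  Hence R(z) = 1 + z + 38/75z².

Need |R(x)|<1, x<0.
x=-0.77: |R|=0.5304
R=1: x+38/75x²=0 ⇒ x=−75/38=-1.9737; min R=1−1/(4·38/75)=0.5066>−1
Confirm numerically:
  x=-1.235: |R|=0.53778 <1
  x=-1.217: |R|=0.53342 <1
  x=-0.865: |R|=0.51410 <1
  x=-2.513: |R|=1.68669 >1
  x=-2.105: |R|=1.14005 >1
Stable set (-1.9737, 0).

(-1.9737,0); λ=-1 ⇒ h* = (75/38)/1 = 1.9737.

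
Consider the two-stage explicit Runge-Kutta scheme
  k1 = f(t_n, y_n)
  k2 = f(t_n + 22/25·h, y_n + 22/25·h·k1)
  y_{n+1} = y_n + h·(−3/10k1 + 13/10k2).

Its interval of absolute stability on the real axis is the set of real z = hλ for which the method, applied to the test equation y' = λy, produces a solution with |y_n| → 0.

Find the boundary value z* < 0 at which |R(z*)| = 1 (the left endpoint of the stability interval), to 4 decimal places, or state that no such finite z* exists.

left endpoint -0.8741.

Test eqn y'=λy, z=hλ:
  k1=λy_n ⇒ h·k1=z·y_n;  k2=λ(1+22/25z)y_n ⇒ h·k2=z(1+22/25z)y_n
  y_{n+1}/y_n = 1 − 3/10z + 13/10z(1+22/25z) = 1 + z + 143/125z²
  Hence R(z) = 1 + z + 143/125z².

Boundary: |R(x)|=1, x<0.
x=-0.35: |R|=0.7901
R=1: x+143/125x²=0 ⇒ x=−125/143=-0.8741; min R=1−1/(4·143/125)=0.7815>−1
Confirm numerically:
  x=-0.736: |R|=0.88370 <1
  x=-0.729: |R|=0.87897 <1
  x=-0.587: |R|=0.80719 <1
  x=-1.256: |R|=1.54870 >1
  x=-1.073: |R|=1.24412 >1
  x=-1.059: |R|=1.22397 >1
Interval (-0.8741, 0).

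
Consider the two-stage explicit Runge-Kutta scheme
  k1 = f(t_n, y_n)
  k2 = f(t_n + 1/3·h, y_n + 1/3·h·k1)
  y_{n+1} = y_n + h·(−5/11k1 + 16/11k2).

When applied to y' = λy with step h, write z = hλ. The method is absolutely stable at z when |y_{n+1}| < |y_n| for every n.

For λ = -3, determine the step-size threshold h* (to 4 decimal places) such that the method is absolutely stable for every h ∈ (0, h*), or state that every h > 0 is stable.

(-2.0625,0); λ=-3 ⇒ h* = (33/16)/3 = 0.6875.

Test eqn y'=λy, z=hλ:
  k1=λy_n ⇒ h·k1=z·y_n;  k2=λ(1+1/3z)y_n ⇒ h·k2=z(1+1/3z)y_n
  y_{n+1}/y_n = 1 − 5/11z + 16/11z(1+1/3z) = 1 + z + 16/33z²
  ⇒ R(z) = 1 + z + 16/33z².

Solve |R(x)|<1 on ℝ⁻.
x=-1.13: |R|=0.4891
R=1: x+16/33x²=0 ⇒ x=−33/16=-2.0625; min R=1−1/(4·16/33)=0.4844>−1
Confirm numerically:
  x=-1.900: |R|=0.85030 <1
  x=-1.649: |R|=0.66940 <1
  x=-1.359: |R|=0.53646 <1
  x=-2.619: |R|=1.70665 >1
  x=-2.485: |R|=1.50905 >1
  x=-2.368: |R|=1.35075 >1
So |R|<1 on (-2.0625, 0).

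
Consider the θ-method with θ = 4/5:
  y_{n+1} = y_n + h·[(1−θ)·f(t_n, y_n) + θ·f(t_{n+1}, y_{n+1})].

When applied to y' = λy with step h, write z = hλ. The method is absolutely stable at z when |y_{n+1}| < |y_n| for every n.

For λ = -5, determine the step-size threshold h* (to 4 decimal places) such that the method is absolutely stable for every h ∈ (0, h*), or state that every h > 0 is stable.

interval (−∞, 0). Any h>0 works for λ=-5.

Set f=λy, z=hλ:
  y_{n+1} = y_n + z·[1/5·y_n + 4/5·y_{n+1}] ⇒ (1 − 4/5z)y_{n+1} = (1 + 1/5z)y_n
  R(z) = (1 + 1/5z)/(1 − 4/5z).

Solve |R(x)|<1 on ℝ⁻.
x=-0.56: |R|=0.6133
x=-2: |R|=0.2308
x=-10: |R|=0.1111
x=-100: |R|=0.2346
θ=4/5≥1/2 ⇒ |1+1/5x|<|1−4/5x| ∀x<0 ⇒ interval (−∞,0).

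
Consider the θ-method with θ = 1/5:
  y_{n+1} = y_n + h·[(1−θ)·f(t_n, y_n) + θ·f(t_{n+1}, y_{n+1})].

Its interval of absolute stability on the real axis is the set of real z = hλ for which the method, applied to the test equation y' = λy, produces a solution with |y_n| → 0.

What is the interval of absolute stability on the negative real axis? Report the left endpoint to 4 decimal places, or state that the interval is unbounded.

Test eqn y'=λy, z=hλ:
  y_{n+1} = y_n + z·[4/5·y_n + 1/5·y_{n+1}] ⇒ (1 − 1/5z)y_{n+1} = (1 + 4/5z)y_n
  R(z) = (1 + 4/5z)/(1 − 1/5z).

Boundary: |R(x)|=1, x<0.
x=-1.1: |R|=0.0984
R=−1: 1+4/5x = −1+1/5x ⇒ -3/5x=2 ⇒ x=2/(-3/5)=-3.3333
Confirm numerically:
  x=-2.694: |R|=0.75071 <1
  x=-2.504: |R|=0.66844 <1
  x=-2.202: |R|=0.52874 <1
  x=-1.971: |R|=0.41371 <1
  x=-3.634: |R|=1.10447 >1
  x=-3.455: |R|=1.04317 >1
So |R|<1 on (-3.3333, 0).

z∈(-3.3333,0).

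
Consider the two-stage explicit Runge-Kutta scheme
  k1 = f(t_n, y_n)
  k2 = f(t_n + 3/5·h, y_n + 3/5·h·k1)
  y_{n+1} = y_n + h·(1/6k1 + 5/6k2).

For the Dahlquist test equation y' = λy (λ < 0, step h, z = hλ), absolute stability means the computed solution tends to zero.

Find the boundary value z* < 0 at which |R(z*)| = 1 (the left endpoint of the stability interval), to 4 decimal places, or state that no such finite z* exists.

On y'=λy, z=hλ:
  k1=λy_n ⇒ h·k1=z·y_n;  k2=λ(1+3/5z)y_n ⇒ h·k2=z(1+3/5z)y_n
  y_{n+1}/y_n = 1 + 1/6z + 5/6z(1+3/5z) = 1 + z + 1/2z²
  R(z) = 1 + z + 1/2z².

Boundary: |R(x)|=1, x<0.
x=-1.49: |R|=0.6200
R=1: x+1/2x²=0 ⇒ x=−2=-2.0000; min R=1−1/(4·1/2)=0.5000>−1
Confirm numerically:
  x=-1.660: |R|=0.71780 <1
  x=-1.184: |R|=0.51693 <1
  x=-1.080: |R|=0.50320 <1
  x=-0.982: |R|=0.50016 <1
  x=-2.466: |R|=1.57458 >1
  x=-2.423: |R|=1.51246 >1
So |R|<1 on (-2.0000, 0).

left endpoint -2.0000.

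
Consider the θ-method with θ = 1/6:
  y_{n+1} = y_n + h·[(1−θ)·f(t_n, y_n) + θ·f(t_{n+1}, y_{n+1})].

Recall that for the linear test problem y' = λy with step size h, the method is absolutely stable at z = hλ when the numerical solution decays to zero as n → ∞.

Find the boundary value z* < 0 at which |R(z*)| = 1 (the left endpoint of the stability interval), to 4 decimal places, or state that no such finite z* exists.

z* = -3.0000.

On y'=λy, z=hλ:
  y_{n+1} = y_n + z·[5/6·y_n + 1/6·y_{n+1}] ⇒ (1 − 1/6z)y_{n+1} = (1 + 5/6z)y_n
  so R(z) = (1 + 5/6z)/(1 − 1/6z).

Boundary: |R(x)|=1, x<0.
x=-1: |R|=0.1429
R=−1: 1+5/6x = −1+1/6x ⇒ -2/3x=2 ⇒ x=2/(-2/3)=-3.0000
Confirm numerically:
  x=-2.920: |R|=0.96413 <1
  x=-2.418: |R|=0.72345 <1
  x=-1.939: |R|=0.46542 <1
  x=-1.852: |R|=0.41518 <1
  x=-3.284: |R|=1.12236 >1
  x=-3.234: |R|=1.10136 >1
Stable set (-3.0000, 0).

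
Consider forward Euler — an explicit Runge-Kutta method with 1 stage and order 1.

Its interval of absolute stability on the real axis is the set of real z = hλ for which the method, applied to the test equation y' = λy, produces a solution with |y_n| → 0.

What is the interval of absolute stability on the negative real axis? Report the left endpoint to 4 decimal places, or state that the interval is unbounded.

z∈(-2.0000,0).

With y'=λy (z=hλ):
  order 1, 1-stage ⇒ R(z)=1+z
  (e.g. R(-1.73)=-0.73000, |R|=0.73000)

Boundary: |R(x)|=1, x<0.
x=-1.73: |R|=0.7300
|R(-2.2)|=1.2000 |R(-2.15)|=1.1500 |R(-0.51)|=0.4900
Bisect:
  x_lo=-2.6482 |R|=1.6482  x_hi=-0.0862 |R|=0.9138
  mid=-1.36718 |R|=0.36718 →hi
  mid=-2.00768 |R|=1.00768 →lo
  mid=-1.68743 |R|=0.68743 →hi
  mid=-1.84755 |R|=0.84755 →hi
  mid=-1.92762 |R|=0.92762 →hi
  mid=-1.96765 |R|=0.96765 →hi
  mid=-1.98766 |R|=0.98766 →hi
  mid=-1.99767 |R|=0.99767 →hi
  mid=-2.00267 |R|=1.00267 →lo
  ...
  [-2.00002,-1.99986] ⇒ x*=-2.0000
Stable set (-2.0000, 0).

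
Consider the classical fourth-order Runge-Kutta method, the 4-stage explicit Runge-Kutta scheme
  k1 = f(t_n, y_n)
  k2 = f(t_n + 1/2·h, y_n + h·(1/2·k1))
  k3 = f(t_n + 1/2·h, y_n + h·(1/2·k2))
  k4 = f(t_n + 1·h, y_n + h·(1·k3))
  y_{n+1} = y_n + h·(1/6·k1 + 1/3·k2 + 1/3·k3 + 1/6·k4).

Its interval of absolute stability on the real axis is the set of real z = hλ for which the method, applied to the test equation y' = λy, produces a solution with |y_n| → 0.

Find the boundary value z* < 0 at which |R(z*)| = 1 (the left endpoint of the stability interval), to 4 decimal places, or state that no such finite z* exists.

z* = -2.7853.

Set f=λy, z=hλ:
  order 4, 4-stage ⇒ R(z)=1+z+z^2/2+z^3/6+z^4/24
  (e.g. R(-1.67)=0.27229, |R|=0.27229)

Need |R(x)|<1, x<0.
x=-1.67: |R|=0.2723
|R(-3.01)|=1.3951 |R(-1.27)|=0.3034 |R(-0.94)|=0.3959
Bisect:
  x_lo=-3.4056 |R|=2.4151  x_hi=-0.0960 |R|=0.9084
  mid=-1.75081 |R|=0.27890 →hi
  mid=-2.57819 |R|=0.73009 →hi
  mid=-2.99188 |R|=1.35884 →lo
  mid=-2.78503 |R|=0.99961 →hi
  mid=-2.88846 |R|=1.16701 →lo
  mid=-2.83675 |R|=1.08039 →lo
  mid=-2.81089 |R|=1.03928 →lo
  ...
  [-2.78544,-2.78524] ⇒ x*=-2.7853
So |R|<1 on (-2.7853, 0).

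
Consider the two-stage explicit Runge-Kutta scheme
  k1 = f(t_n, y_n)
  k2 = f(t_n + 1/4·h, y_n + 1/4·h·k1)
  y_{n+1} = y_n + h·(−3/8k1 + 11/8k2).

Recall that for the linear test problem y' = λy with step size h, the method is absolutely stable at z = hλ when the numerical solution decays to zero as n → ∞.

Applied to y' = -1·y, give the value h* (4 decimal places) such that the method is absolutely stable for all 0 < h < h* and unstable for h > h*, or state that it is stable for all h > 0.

On y'=λy, z=hλ:
  k1=λy_n ⇒ h·k1=z·y_n;  k2=λ(1+1/4z)y_n ⇒ h·k2=z(1+1/4z)y_n
  y_{n+1}/y_n = 1 − 3/8z + 11/8z(1+1/4z) = 1 + z + 11/32z²
  so R(z) = 1 + z + 11/32z².

Need |R(x)|<1, x<0.
x=-0.39: |R|=0.6623
R=1: x+11/32x²=0 ⇒ x=−32/11=-2.9091; min R=1−1/(4·11/32)=0.2727>−1
Confirm numerically:
  x=-2.369: |R|=0.56018 <1
  x=-2.352: |R|=0.54959 <1
  x=-1.945: |R|=0.35541 <1
  x=-1.347: |R|=0.27670 <1
  x=-3.446: |R|=1.63600 >1
  x=-3.025: |R|=1.12053 >1
  x=-2.965: |R|=1.05698 >1
Stable set (-2.9091, 0).

(-2.9091,0); λ=-1 ⇒ h* = (32/11)/1 = 2.9091.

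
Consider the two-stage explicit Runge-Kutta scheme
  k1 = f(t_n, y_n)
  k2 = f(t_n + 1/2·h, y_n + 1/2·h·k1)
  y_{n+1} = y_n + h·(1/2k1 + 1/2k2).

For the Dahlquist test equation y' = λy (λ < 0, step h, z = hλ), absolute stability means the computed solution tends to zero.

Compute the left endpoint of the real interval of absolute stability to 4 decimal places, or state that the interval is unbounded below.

z* = -4.0000.

Test eqn y'=λy, z=hλ:
  k1=λy_n ⇒ h·k1=z·y_n;  k2=λ(1+1/2z)y_n ⇒ h·k2=z(1+1/2z)y_n
  y_{n+1}/y_n = 1 + 1/2z + 1/2z(1+1/2z) = 1 + z + 1/4z²
  so R(z) = 1 + z + 1/4z².

Find x<0 with |R(x)|<1.
x=-1.32: |R|=0.1156
R=1: x+1/4x²=0 ⇒ x=−4=-4.0000; min R=1−1/(4·1/4)=0.0000>−1
Confirm numerically:
  x=-3.457: |R|=0.53071 <1
  x=-2.786: |R|=0.15445 <1
  x=-1.904: |R|=0.00230 <1
  x=-4.463: |R|=1.51659 >1
  x=-4.199: |R|=1.20890 >1
  x=-4.162: |R|=1.16856 >1
Interval (-4.0000, 0).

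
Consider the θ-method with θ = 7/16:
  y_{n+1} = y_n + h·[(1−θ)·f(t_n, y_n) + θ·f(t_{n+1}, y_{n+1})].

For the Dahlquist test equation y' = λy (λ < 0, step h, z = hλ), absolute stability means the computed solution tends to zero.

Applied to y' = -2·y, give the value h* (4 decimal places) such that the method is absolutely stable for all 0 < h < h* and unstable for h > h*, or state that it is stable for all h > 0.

(-16.0000,0); λ=-2 ⇒ h* = (16)/2 = 8.0000.

On y'=λy, z=hλ:
  y_{n+1} = y_n + z·[9/16·y_n + 7/16·y_{n+1}] ⇒ (1 − 7/16z)y_{n+1} = (1 + 9/16z)y_n
  so R(z) = (1 + 9/16z)/(1 − 7/16z).

Boundary: |R(x)|=1, x<0.
x=-1.5: |R|=0.0943
R=−1: 1+9/16x = −1+7/16x ⇒ -1/8x=2 ⇒ x=2/(-1/8)=-16.0000
Confirm numerically:
  x=-13.539: |R|=0.95557 <1
  x=-12.403: |R|=0.93003 <1
  x=-10.509: |R|=0.87738 <1
  x=-16.214: |R|=1.00331 >1
  x=-16.044: |R|=1.00069 >1
Stable set (-16.0000, 0).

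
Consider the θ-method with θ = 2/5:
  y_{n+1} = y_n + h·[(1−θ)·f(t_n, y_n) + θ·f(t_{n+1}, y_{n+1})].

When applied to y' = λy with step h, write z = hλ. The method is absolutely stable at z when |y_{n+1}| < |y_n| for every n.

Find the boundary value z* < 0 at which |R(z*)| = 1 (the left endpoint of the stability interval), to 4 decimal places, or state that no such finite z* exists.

On y'=λy, z=hλ:
  y_{n+1} = y_n + z·[3/5·y_n + 2/5·y_{n+1}] ⇒ (1 − 2/5z)y_{n+1} = (1 + 3/5z)y_n
  R(z) = (1 + 3/5z)/(1 − 2/5z).

Boundary: |R(x)|=1, x<0.
x=-1.04: |R|=0.2655
R=−1: 1+3/5x = −1+2/5x ⇒ -1/5x=2 ⇒ x=2/(-1/5)=-10.0000
Confirm numerically:
  x=-9.332: |R|=0.97177 <1
  x=-4.707: |R|=0.63279 <1
  x=-4.137: |R|=0.55831 <1
  x=-10.343: |R|=1.01335 >1
  x=-10.302: |R|=1.01180 >1
  x=-10.134: |R|=1.00530 >1
Interval (-10.0000, 0).

left endpoint -10.0000.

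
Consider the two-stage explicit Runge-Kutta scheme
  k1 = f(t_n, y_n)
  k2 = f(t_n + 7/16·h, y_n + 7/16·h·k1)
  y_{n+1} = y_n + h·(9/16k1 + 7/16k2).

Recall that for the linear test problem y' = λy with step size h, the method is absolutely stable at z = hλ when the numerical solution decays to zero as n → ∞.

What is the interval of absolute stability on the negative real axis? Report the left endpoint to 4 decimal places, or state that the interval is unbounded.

(-5.2245, 0).

On y'=λy, z=hλ:
  k1=λy_n ⇒ h·k1=z·y_n;  k2=λ(1+7/16z)y_n ⇒ h·k2=z(1+7/16z)y_n
  y_{n+1}/y_n = 1 + 9/16z + 7/16z(1+7/16z) = 1 + z + 49/256z²
  Hence R(z) = 1 + z + 49/256z².

Find x<0 with |R(x)|<1.
x=-1.58: |R|=0.1022
R=1: x+49/256x²=0 ⇒ x=−256/49=-5.2245; min R=1−1/(4·49/256)=-0.3061>−1
Confirm numerically:
  x=-3.720: |R|=0.07124 <1
  x=-2.869: |R|=0.29350 <1
  x=-2.363: |R|=0.29423 <1
  x=-5.541: |R|=1.33569 >1
  x=-5.395: |R|=1.17608 >1
  x=-5.319: |R|=1.09622 >1
Stable set (-5.2245, 0).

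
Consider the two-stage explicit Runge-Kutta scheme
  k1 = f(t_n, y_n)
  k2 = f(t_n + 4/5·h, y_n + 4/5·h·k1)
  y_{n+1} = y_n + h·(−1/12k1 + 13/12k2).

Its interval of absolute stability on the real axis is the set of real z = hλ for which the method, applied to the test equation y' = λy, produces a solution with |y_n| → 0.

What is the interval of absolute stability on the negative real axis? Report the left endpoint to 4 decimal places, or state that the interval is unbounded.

(-1.1538, 0).

With y'=λy (z=hλ):
  k1=λy_n ⇒ h·k1=z·y_n;  k2=λ(1+4/5z)y_n ⇒ h·k2=z(1+4/5z)y_n
  y_{n+1}/y_n = 1 − 1/12z + 13/12z(1+4/5z) = 1 + z + 13/15z²
  Hence R(z) = 1 + z + 13/15z².

Need |R(x)|<1, x<0.
x=-0.85: |R|=0.7762
R=1: x+13/15x²=0 ⇒ x=−15/13=-1.1538; min R=1−1/(4·13/15)=0.7115>−1
Confirm numerically:
  x=-0.803: |R|=0.75583 <1
  x=-0.701: |R|=0.72488 <1
  x=-0.574: |R|=0.71155 <1
  x=-1.510: |R|=1.46609 >1
  x=-1.179: |R|=1.02570 >1
  x=-1.178: |R|=1.02466 >1
Stable set (-1.1538, 0).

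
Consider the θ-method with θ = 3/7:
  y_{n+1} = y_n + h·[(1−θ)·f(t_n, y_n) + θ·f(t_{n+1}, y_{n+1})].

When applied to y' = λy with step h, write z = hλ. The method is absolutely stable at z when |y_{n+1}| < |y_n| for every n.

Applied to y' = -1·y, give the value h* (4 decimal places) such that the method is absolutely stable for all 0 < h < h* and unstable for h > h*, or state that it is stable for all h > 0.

Test eqn y'=λy, z=hλ:
  y_{n+1} = y_n + z·[4/7·y_n + 3/7·y_{n+1}] ⇒ (1 − 3/7z)y_{n+1} = (1 + 4/7z)y_n
  ⇒ R(z) = (1 + 4/7z)/(1 − 3/7z).

Find x<0 with |R(x)|<1.
x=-1.27: |R|=0.1776
R=−1: 1+4/7x = −1+3/7x ⇒ -1/7x=2 ⇒ x=2/(-1/7)=-14.0000
Confirm numerically:
  x=-13.255: |R|=0.98407 <1
  x=-7.678: |R|=0.78951 <1
  x=-7.539: |R|=0.78185 <1
  x=-14.397: |R|=1.00791 >1
  x=-14.160: |R|=1.00323 >1
Stable set (-14.0000, 0).

(-14.0000,0); λ=-1 ⇒ h* = (14)/1 = 14.0000.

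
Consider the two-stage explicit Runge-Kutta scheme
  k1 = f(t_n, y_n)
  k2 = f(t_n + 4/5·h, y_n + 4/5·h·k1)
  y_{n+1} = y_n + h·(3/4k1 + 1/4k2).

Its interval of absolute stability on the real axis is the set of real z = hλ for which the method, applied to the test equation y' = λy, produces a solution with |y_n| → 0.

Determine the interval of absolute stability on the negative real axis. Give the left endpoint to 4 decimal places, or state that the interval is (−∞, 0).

On y'=λy, z=hλ:
  k1=λy_n ⇒ h·k1=z·y_n;  k2=λ(1+4/5z)y_n ⇒ h·k2=z(1+4/5z)y_n
  y_{n+1}/y_n = 1 + 3/4z + 1/4z(1+4/5z) = 1 + z + 1/5z²
  Hence R(z) = 1 + z + 1/5z².

Find x<0 with |R(x)|<1.
x=-0.39: |R|=0.6404
R=1: x+1/5x²=0 ⇒ x=−5=-5.0000; min R=1−1/(4·1/5)=-0.2500>−1
Confirm numerically:
  x=-4.620: |R|=0.64888 <1
  x=-3.512: |R|=0.04517 <1
  x=-2.766: |R|=0.23585 <1
  x=-2.337: |R|=0.24469 <1
  x=-5.497: |R|=1.54640 >1
  x=-5.278: |R|=1.29346 >1
Interval (-5.0000, 0).

(-5.0000, 0).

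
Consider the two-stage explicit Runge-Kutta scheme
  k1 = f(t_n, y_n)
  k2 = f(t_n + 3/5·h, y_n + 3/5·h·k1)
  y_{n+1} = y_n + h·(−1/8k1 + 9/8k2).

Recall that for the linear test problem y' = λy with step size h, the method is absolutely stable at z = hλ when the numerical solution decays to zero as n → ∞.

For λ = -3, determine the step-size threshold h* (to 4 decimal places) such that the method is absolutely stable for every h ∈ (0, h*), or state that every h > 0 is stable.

(-1.4815,0); λ=-3 ⇒ h* = (40/27)/3 = 0.4938.

On y'=λy, z=hλ:
  k1=λy_n ⇒ h·k1=z·y_n;  k2=λ(1+3/5z)y_n ⇒ h·k2=z(1+3/5z)y_n
  y_{n+1}/y_n = 1 − 1/8z + 9/8z(1+3/5z) = 1 + z + 27/40z²
  so R(z) = 1 + z + 27/40z².

Solve |R(x)|<1 on ℝ⁻.
x=-1.55: |R|=1.0717
R=1: x+27/40x²=0 ⇒ x=−40/27=-1.4815; min R=1−1/(4·27/40)=0.6296>−1
Confirm numerically:
  x=-1.400: |R|=0.92300 <1
  x=-0.662: |R|=0.63381 <1
  x=-0.603: |R|=0.64244 <1
  x=-2.050: |R|=1.78669 >1
  x=-1.827: |R|=1.42610 >1
So |R|<1 on (-1.4815, 0).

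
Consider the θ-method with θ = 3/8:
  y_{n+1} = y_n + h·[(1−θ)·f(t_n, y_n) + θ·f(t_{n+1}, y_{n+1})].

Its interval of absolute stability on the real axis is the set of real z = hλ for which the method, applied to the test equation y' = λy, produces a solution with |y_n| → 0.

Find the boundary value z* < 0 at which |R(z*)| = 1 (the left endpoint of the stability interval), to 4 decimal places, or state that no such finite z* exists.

With y'=λy (z=hλ):
  y_{n+1} = y_n + z·[5/8·y_n + 3/8·y_{n+1}] ⇒ (1 − 3/8z)y_{n+1} = (1 + 5/8z)y_n
  ⇒ R(z) = (1 + 5/8z)/(1 − 3/8z).

Find x<0 with |R(x)|<1.
x=-1.4: |R|=0.0820
R=−1: 1+5/8x = −1+3/8x ⇒ -1/4x=2 ⇒ x=2/(-1/4)=-8.0000
Confirm numerically:
  x=-7.363: |R|=0.95766 <1
  x=-7.139: |R|=0.94146 <1
  x=-5.890: |R|=0.83561 <1
  x=-3.427: |R|=0.49970 <1
  x=-8.536: |R|=1.03190 >1
  x=-8.224: |R|=1.01371 >1
Interval (-8.0000, 0).

left endpoint -8.0000.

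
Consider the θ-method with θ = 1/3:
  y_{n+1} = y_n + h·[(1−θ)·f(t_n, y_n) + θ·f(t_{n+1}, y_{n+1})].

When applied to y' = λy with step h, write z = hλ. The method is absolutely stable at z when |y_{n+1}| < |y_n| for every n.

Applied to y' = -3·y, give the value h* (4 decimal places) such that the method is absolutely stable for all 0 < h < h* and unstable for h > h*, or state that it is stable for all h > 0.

(-6.0000,0); λ=-3 ⇒ h* = (6)/3 = 2.0000.

With y'=λy (z=hλ):
  y_{n+1} = y_n + z·[2/3·y_n + 1/3·y_{n+1}] ⇒ (1 − 1/3z)y_{n+1} = (1 + 2/3z)y_n
  so R(z) = (1 + 2/3z)/(1 − 1/3z).

Need |R(x)|<1, x<0.
x=-0.52: |R|=0.5568
R=−1: 1+2/3x = −1+1/3x ⇒ -1/3x=2 ⇒ x=2/(-1/3)=-6.0000
Confirm numerically:
  x=-4.771: |R|=0.84185 <1
  x=-2.847: |R|=0.46075 <1
  x=-2.574: |R|=0.38536 <1
  x=-6.538: |R|=1.05641 >1
  x=-6.379: |R|=1.04041 >1
  x=-6.138: |R|=1.01510 >1
Interval (-6.0000, 0).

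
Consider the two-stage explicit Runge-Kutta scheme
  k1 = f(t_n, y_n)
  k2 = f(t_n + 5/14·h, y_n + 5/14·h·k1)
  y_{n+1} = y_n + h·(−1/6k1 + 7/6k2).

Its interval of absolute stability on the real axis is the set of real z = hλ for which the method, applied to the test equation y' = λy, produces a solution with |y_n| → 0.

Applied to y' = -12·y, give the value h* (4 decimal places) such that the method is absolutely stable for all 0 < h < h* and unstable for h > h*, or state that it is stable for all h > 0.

With y'=λy (z=hλ):
  k1=λy_n ⇒ h·k1=z·y_n;  k2=λ(1+5/14z)y_n ⇒ h·k2=z(1+5/14z)y_n
  y_{n+1}/y_n = 1 − 1/6z + 7/6z(1+5/14z) = 1 + z + 5/12z²
  ⇒ R(z) = 1 + z + 5/12z².

Need |R(x)|<1, x<0.
x=-0.34: |R|=0.7082
R=1: x+5/12x²=0 ⇒ x=−12/5=-2.4000; min R=1−1/(4·5/12)=0.4000>−1
Confirm numerically:
  x=-2.076: |R|=0.71974 <1
  x=-2.051: |R|=0.70175 <1
  x=-1.828: |R|=0.56433 <1
  x=-1.261: |R|=0.40155 <1
  x=-2.842: |R|=1.52340 >1
  x=-2.837: |R|=1.51657 >1
  x=-2.450: |R|=1.05104 >1
Interval (-2.4000, 0).

(-2.4000,0); λ=-12 ⇒ h* = (12/5)/12 = 0.2000.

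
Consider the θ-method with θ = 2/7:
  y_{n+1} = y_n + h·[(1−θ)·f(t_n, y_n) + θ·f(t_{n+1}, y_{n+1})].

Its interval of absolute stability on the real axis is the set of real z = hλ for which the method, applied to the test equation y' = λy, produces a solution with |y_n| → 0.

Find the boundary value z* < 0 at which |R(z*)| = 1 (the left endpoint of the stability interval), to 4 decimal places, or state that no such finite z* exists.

Set f=λy, z=hλ:
  y_{n+1} = y_n + z·[5/7·y_n + 2/7·y_{n+1}] ⇒ (1 − 2/7z)y_{n+1} = (1 + 5/7z)y_n
  so R(z) = (1 + 5/7z)/(1 − 2/7z).

Need |R(x)|<1, x<0.
x=-1.8: |R|=0.1887
R=−1: 1+5/7x = −1+2/7x ⇒ -3/7x=2 ⇒ x=2/(-3/7)=-4.6667
Confirm numerically:
  x=-4.546: |R|=0.97750 <1
  x=-2.986: |R|=0.61132 <1
  x=-2.309: |R|=0.39120 <1
  x=-1.994: |R|=0.27029 <1
  x=-5.098: |R|=1.07525 >1
  x=-4.921: |R|=1.04530 >1
  x=-4.793: |R|=1.02285 >1
Interval (-4.6667, 0).

left endpoint -4.6667.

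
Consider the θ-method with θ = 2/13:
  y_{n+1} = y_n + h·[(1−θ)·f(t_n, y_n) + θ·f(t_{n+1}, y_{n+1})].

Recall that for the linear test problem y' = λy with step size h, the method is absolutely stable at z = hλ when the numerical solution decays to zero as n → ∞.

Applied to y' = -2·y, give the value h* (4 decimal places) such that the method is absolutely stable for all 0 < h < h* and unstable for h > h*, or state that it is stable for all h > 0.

Test eqn y'=λy, z=hλ:
  y_{n+1} = y_n + z·[11/13·y_n + 2/13·y_{n+1}] ⇒ (1 − 2/13z)y_{n+1} = (1 + 11/13z)y_n
  ⇒ R(z) = (1 + 11/13z)/(1 − 2/13z).

Boundary: |R(x)|=1, x<0.
x=-0.71: |R|=0.3599
R=−1: 1+11/13x = −1+2/13x ⇒ -9/13x=2 ⇒ x=2/(-9/13)=-2.8889
Confirm numerically:
  x=-2.647: |R|=0.88100 <1
  x=-1.858: |R|=0.44496 <1
  x=-1.740: |R|=0.37257 <1
  x=-1.479: |R|=0.20485 <1
  x=-3.248: |R|=1.16578 >1
  x=-3.238: |R|=1.16133 >1
  x=-3.047: |R|=1.07453 >1
Stable set (-2.8889, 0).

(-2.8889,0); λ=-2 ⇒ h* = (26/9)/2 = 1.4444.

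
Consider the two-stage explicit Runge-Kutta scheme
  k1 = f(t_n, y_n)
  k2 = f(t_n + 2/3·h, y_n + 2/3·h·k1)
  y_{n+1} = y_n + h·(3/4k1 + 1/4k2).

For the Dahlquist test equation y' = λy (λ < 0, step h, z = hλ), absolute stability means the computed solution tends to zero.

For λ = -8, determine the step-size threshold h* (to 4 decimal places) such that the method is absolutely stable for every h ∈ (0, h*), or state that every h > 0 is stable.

(-6.0000,0); λ=-8 ⇒ h* = (6)/8 = 0.7500.

With y'=λy (z=hλ):
  k1=λy_n ⇒ h·k1=z·y_n;  k2=λ(1+2/3z)y_n ⇒ h·k2=z(1+2/3z)y_n
  y_{n+1}/y_n = 1 + 3/4z + 1/4z(1+2/3z) = 1 + z + 1/6z²
  Hence R(z) = 1 + z + 1/6z².

Boundary: |R(x)|=1, x<0.
x=-0.73: |R|=0.3588
R=1: x+1/6x²=0 ⇒ x=−6=-6.0000; min R=1−1/(4·1/6)=-0.5000>−1
Confirm numerically:
  x=-4.675: |R|=0.03240 <1
  x=-3.007: |R|=0.49999 <1
  x=-2.751: |R|=0.48967 <1
  x=-2.718: |R|=0.48675 <1
  x=-6.378: |R|=1.40181 >1
  x=-6.074: |R|=1.07491 >1
Stable set (-6.0000, 0).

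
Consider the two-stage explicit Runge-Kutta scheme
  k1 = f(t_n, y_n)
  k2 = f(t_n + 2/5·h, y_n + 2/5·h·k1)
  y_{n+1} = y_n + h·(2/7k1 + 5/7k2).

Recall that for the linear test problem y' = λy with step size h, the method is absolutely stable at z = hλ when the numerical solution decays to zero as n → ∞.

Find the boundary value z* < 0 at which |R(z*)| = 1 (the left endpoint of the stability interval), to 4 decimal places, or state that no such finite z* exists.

Set f=λy, z=hλ:
  k1=λy_n ⇒ h·k1=z·y_n;  k2=λ(1+2/5z)y_n ⇒ h·k2=z(1+2/5z)y_n
  y_{n+1}/y_n = 1 + 2/7z + 5/7z(1+2/5z) = 1 + z + 2/7z²
  R(z) = 1 + z + 2/7z².

Need |R(x)|<1, x<0.
x=-1.32: |R|=0.1778
R=1: x+2/7x²=0 ⇒ x=−7/2=-3.5000; min R=1−1/(4·2/7)=0.1250>−1
Confirm numerically:
  x=-3.207: |R|=0.73153 <1
  x=-3.025: |R|=0.58946 <1
  x=-1.740: |R|=0.12503 <1
  x=-1.573: |R|=0.13395 <1
  x=-4.068: |R|=1.66018 >1
  x=-4.025: |R|=1.60375 >1
Interval (-3.5000, 0).

z* = -3.5000.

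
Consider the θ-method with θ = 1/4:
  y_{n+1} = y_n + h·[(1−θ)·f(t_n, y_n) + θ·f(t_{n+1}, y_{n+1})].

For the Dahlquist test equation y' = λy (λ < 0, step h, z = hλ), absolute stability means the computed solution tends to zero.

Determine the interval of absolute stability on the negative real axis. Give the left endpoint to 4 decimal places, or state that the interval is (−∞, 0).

On y'=λy, z=hλ:
  y_{n+1} = y_n + z·[3/4·y_n + 1/4·y_{n+1}] ⇒ (1 − 1/4z)y_{n+1} = (1 + 3/4z)y_n
  so R(z) = (1 + 3/4z)/(1 − 1/4z).

Solve |R(x)|<1 on ℝ⁻.
x=-0.86: |R|=0.2922
R=−1: 1+3/4x = −1+1/4x ⇒ -1/2x=2 ⇒ x=2/(-1/2)=-4.0000
Confirm numerically:
  x=-3.878: |R|=0.96903 <1
  x=-2.263: |R|=0.44531 <1
  x=-1.857: |R|=0.26823 <1
  x=-4.446: |R|=1.10561 >1
  x=-4.202: |R|=1.04926 >1
  x=-4.139: |R|=1.03416 >1
Stable set (-4.0000, 0).

z∈(-4.0000,0).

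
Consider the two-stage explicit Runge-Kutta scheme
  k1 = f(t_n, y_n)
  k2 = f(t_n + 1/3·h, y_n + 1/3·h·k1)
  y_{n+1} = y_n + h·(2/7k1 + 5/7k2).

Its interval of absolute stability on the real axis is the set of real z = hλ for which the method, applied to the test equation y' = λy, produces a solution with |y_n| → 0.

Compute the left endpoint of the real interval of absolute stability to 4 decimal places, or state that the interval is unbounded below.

With y'=λy (z=hλ):
  k1=λy_n ⇒ h·k1=z·y_n;  k2=λ(1+1/3z)y_n ⇒ h·k2=z(1+1/3z)y_n
  y_{n+1}/y_n = 1 + 2/7z + 5/7z(1+1/3z) = 1 + z + 5/21z²
  so R(z) = 1 + z + 5/21z².

Solve |R(x)|<1 on ℝ⁻.
x=-1.15: |R|=0.1649
R=1: x+5/21x²=0 ⇒ x=−21/5=-4.2000; min R=1−1/(4·5/21)=-0.0500>−1
Confirm numerically:
  x=-3.479: |R|=0.40277 <1
  x=-3.430: |R|=0.37117 <1
  x=-2.072: |R|=0.04981 <1
  x=-1.923: |R|=0.04254 <1
  x=-4.719: |R|=1.58313 >1
  x=-4.554: |R|=1.38384 >1
Stable set (-4.2000, 0).

z* = -4.2000.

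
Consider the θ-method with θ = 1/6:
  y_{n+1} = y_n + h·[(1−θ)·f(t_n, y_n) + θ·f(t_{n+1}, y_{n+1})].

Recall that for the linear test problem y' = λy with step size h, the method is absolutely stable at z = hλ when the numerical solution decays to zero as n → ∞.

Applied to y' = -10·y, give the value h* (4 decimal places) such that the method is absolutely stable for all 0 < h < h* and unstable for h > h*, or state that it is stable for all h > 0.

With y'=λy (z=hλ):
  y_{n+1} = y_n + z·[5/6·y_n + 1/6·y_{n+1}] ⇒ (1 − 1/6z)y_{n+1} = (1 + 5/6z)y_n
  so R(z) = (1 + 5/6z)/(1 − 1/6z).

Find x<0 with |R(x)|<1.
x=-0.6: |R|=0.4545
R=−1: 1+5/6x = −1+1/6x ⇒ -2/3x=2 ⇒ x=2/(-2/3)=-3.0000
Confirm numerically:
  x=-2.870: |R|=0.94138 <1
  x=-2.861: |R|=0.93725 <1
  x=-2.444: |R|=0.73662 <1
  x=-1.466: |R|=0.17814 <1
  x=-3.593: |R|=1.24726 >1
  x=-3.306: |R|=1.13153 >1
So |R|<1 on (-3.0000, 0).

(-3.0000,0); λ=-10 ⇒ h* = (3)/10 = 0.3000.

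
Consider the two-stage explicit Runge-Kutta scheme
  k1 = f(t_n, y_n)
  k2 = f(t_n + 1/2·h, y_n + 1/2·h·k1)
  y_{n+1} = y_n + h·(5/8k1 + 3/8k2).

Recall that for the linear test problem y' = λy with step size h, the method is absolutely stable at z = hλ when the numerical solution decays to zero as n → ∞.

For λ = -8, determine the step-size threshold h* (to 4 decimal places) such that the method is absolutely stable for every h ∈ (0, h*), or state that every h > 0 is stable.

(-5.3333,0); λ=-8 ⇒ h* = (16/3)/8 = 0.6667.

Test eqn y'=λy, z=hλ:
  k1=λy_n ⇒ h·k1=z·y_n;  k2=λ(1+1/2z)y_n ⇒ h·k2=z(1+1/2z)y_n
  y_{n+1}/y_n = 1 + 5/8z + 3/8z(1+1/2z) = 1 + z + 3/16z²
  ⇒ R(z) = 1 + z + 3/16z².

Need |R(x)|<1, x<0.
x=-0.65: |R|=0.4292
R=1: x+3/16x²=0 ⇒ x=−16/3=-5.3333; min R=1−1/(4·3/16)=-0.3333>−1
Confirm numerically:
  x=-4.357: |R|=0.20240 <1
  x=-4.323: |R|=0.18106 <1
  x=-4.056: |R|=0.02859 <1
  x=-5.920: |R|=1.65120 >1
  x=-5.531: |R|=1.20499 >1
  x=-5.427: |R|=1.09531 >1
Stable set (-5.3333, 0).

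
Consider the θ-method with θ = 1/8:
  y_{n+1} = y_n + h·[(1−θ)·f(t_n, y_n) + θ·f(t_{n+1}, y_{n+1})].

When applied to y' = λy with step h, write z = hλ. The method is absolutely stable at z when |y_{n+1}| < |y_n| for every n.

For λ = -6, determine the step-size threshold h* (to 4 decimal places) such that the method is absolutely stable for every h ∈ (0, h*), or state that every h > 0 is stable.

With y'=λy (z=hλ):
  y_{n+1} = y_n + z·[7/8·y_n + 1/8·y_{n+1}] ⇒ (1 − 1/8z)y_{n+1} = (1 + 7/8z)y_n
  so R(z) = (1 + 7/8z)/(1 − 1/8z).

Solve |R(x)|<1 on ℝ⁻.
x=-1.24: |R|=0.0736
R=−1: 1+7/8x = −1+1/8x ⇒ -3/4x=2 ⇒ x=2/(-3/4)=-2.6667
Confirm numerically:
  x=-2.029: |R|=0.61851 <1
  x=-1.790: |R|=0.46272 <1
  x=-1.736: |R|=0.42646 <1
  x=-1.554: |R|=0.30124 <1
  x=-3.257: |R|=1.31465 >1
  x=-3.131: |R|=1.25029 >1
  x=-2.744: |R|=1.04319 >1
Stable set (-2.6667, 0).

(-2.6667,0); λ=-6 ⇒ h* = (8/3)/6 = 0.4444.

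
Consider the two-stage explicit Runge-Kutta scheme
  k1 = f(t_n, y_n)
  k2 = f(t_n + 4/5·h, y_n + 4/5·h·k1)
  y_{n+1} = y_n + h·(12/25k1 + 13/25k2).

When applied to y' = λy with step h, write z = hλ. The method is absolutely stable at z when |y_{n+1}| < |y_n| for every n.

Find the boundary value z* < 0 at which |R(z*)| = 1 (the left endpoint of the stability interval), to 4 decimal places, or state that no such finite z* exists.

left endpoint -2.4038.

On y'=λy, z=hλ:
  k1=λy_n ⇒ h·k1=z·y_n;  k2=λ(1+4/5z)y_n ⇒ h·k2=z(1+4/5z)y_n
  y_{n+1}/y_n = 1 + 12/25z + 13/25z(1+4/5z) = 1 + z + 52/125z²
  Hence R(z) = 1 + z + 52/125z².

Need |R(x)|<1, x<0.
x=-1.71: |R|=0.5064
R=1: x+52/125x²=0 ⇒ x=−125/52=-2.4038; min R=1−1/(4·52/125)=0.3990>−1
Confirm numerically:
  x=-1.612: |R|=0.46899 <1
  x=-1.476: |R|=0.43029 <1
  x=-1.078: |R|=0.40543 <1
  x=-2.649: |R|=1.27016 >1
  x=-2.640: |R|=1.25935 >1
Stable set (-2.4038, 0).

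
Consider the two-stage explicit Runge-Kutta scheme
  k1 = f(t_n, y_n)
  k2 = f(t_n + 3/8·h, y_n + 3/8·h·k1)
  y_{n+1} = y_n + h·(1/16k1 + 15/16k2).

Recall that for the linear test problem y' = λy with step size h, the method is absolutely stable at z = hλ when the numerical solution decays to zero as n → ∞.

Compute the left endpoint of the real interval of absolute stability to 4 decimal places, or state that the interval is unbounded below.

left endpoint -2.8444.

Set f=λy, z=hλ:
  k1=λy_n ⇒ h·k1=z·y_n;  k2=λ(1+3/8z)y_n ⇒ h·k2=z(1+3/8z)y_n
  y_{n+1}/y_n = 1 + 1/16z + 15/16z(1+3/8z) = 1 + z + 45/128z²
  ⇒ R(z) = 1 + z + 45/128z².

Solve |R(x)|<1 on ℝ⁻.
x=-1.2: |R|=0.3063
R=1: x+45/128x²=0 ⇒ x=−128/45=-2.8444; min R=1−1/(4·45/128)=0.2889>−1
Confirm numerically:
  x=-2.534: |R|=0.72344 <1
  x=-2.522: |R|=0.71411 <1
  x=-1.880: |R|=0.36256 <1
  x=-1.769: |R|=0.33117 <1
  x=-3.308: |R|=1.53910 >1
  x=-3.240: |R|=1.45056 >1
Stable set (-2.8444, 0).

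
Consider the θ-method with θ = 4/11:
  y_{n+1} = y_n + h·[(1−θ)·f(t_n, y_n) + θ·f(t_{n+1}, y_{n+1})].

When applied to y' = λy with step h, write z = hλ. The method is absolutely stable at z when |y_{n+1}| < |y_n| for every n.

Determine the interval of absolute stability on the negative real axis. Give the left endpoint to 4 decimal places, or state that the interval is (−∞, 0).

(-7.3333, 0).

Set f=λy, z=hλ:
  y_{n+1} = y_n + z·[7/11·y_n + 4/11·y_{n+1}] ⇒ (1 − 4/11z)y_{n+1} = (1 + 7/11z)y_n
  Hence R(z) = (1 + 7/11z)/(1 − 4/11z).

Boundary: |R(x)|=1, x<0.
x=-0.79: |R|=0.3863
R=−1: 1+7/11x = −1+4/11x ⇒ -3/11x=2 ⇒ x=2/(-3/11)=-7.3333
Confirm numerically:
  x=-6.828: |R|=0.96043 <1
  x=-6.479: |R|=0.93057 <1
  x=-3.684: |R|=0.57460 <1
  x=-3.242: |R|=0.48790 <1
  x=-7.857: |R|=1.03703 >1
  x=-7.492: |R|=1.01162 >1
  x=-7.357: |R|=1.00176 >1
Interval (-7.3333, 0).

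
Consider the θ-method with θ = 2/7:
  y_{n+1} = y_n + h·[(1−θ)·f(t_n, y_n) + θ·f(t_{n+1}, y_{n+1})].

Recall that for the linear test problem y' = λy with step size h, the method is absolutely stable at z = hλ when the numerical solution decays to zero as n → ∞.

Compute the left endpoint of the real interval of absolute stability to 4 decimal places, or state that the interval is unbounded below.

z* = -4.6667.

Set f=λy, z=hλ:
  y_{n+1} = y_n + z·[5/7·y_n + 2/7·y_{n+1}] ⇒ (1 − 2/7z)y_{n+1} = (1 + 5/7z)y_n
  so R(z) = (1 + 5/7z)/(1 − 2/7z).

Find x<0 with |R(x)|<1.
x=-1.06: |R|=0.1864
R=−1: 1+5/7x = −1+2/7x ⇒ -3/7x=2 ⇒ x=2/(-3/7)=-4.6667
Confirm numerically:
  x=-4.545: |R|=0.97732 <1
  x=-3.537: |R|=0.75920 <1
  x=-2.507: |R|=0.46071 <1
  x=-2.316: |R|=0.39374 <1
  x=-5.008: |R|=1.06018 >1
  x=-4.868: |R|=1.03609 >1
  x=-4.839: |R|=1.03100 >1
Stable set (-4.6667, 0).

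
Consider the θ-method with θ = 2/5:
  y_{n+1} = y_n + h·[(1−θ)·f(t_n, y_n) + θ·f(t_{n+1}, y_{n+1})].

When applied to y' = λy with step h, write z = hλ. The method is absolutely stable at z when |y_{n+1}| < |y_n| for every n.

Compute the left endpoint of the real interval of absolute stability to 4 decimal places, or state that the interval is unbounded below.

left endpoint -10.0000.

On y'=λy, z=hλ:
  y_{n+1} = y_n + z·[3/5·y_n + 2/5·y_{n+1}] ⇒ (1 − 2/5z)y_{n+1} = (1 + 3/5z)y_n
  so R(z) = (1 + 3/5z)/(1 − 2/5z).

Find x<0 with |R(x)|<1.
x=-0.63: |R|=0.4968
R=−1: 1+3/5x = −1+2/5x ⇒ -1/5x=2 ⇒ x=2/(-1/5)=-10.0000
Confirm numerically:
  x=-7.341: |R|=0.86490 <1
  x=-5.337: |R|=0.70250 <1
  x=-5.037: |R|=0.67076 <1
  x=-10.425: |R|=1.01644 >1
  x=-10.417: |R|=1.01614 >1
Interval (-10.0000, 0).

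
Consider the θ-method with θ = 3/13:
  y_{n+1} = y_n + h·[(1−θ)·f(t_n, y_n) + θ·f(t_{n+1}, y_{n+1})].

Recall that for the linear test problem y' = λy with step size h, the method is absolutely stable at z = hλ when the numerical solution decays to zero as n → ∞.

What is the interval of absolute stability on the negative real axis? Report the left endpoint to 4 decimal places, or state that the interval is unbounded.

(-3.7143, 0).

On y'=λy, z=hλ:
  y_{n+1} = y_n + z·[10/13·y_n + 3/13·y_{n+1}] ⇒ (1 − 3/13z)y_{n+1} = (1 + 10/13z)y_n
  so R(z) = (1 + 10/13z)/(1 − 3/13z).

Need |R(x)|<1, x<0.
x=-1.37: |R|=0.0409
R=−1: 1+10/13x = −1+3/13x ⇒ -7/13x=2 ⇒ x=2/(-7/13)=-3.7143
Confirm numerically:
  x=-3.450: |R|=0.92077 <1
  x=-2.535: |R|=0.59937 <1
  x=-1.974: |R|=0.35620 <1
  x=-4.202: |R|=1.13333 >1
  x=-3.904: |R|=1.05374 >1
So |R|<1 on (-3.7143, 0).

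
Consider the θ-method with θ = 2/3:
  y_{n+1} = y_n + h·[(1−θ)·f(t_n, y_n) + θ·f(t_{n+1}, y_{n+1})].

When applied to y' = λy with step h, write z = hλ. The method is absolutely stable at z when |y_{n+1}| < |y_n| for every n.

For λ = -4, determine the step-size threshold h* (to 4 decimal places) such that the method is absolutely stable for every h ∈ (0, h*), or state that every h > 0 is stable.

unbounded; (−∞, 0). Any h>0 works for λ=-4.

With y'=λy (z=hλ):
  y_{n+1} = y_n + z·[1/3·y_n + 2/3·y_{n+1}] ⇒ (1 − 2/3z)y_{n+1} = (1 + 1/3z)y_n
  so R(z) = (1 + 1/3z)/(1 − 2/3z).

Need |R(x)|<1, x<0.
x=-0.59: |R|=0.5766
x=-2: |R|=0.1429
x=-10: |R|=0.3043
x=-100: |R|=0.4778
θ=2/3≥1/2 ⇒ |1+1/3x|<|1−2/3x| ∀x<0 ⇒ interval (−∞,0).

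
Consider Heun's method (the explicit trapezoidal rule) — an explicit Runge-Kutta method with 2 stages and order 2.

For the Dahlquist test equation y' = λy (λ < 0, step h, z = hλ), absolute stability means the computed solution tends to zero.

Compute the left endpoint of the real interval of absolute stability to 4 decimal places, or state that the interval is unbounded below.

With y'=λy (z=hλ):
  order 2, 2-stage ⇒ R(z)=1+z+z^2/2
  (e.g. R(-0.35)=0.71125, |R|=0.71125)

Boundary: |R(x)|=1, x<0.
x=-0.35: |R|=0.7113
|R(-2.31)|=1.3580 |R(-1.26)|=0.5338 |R(-0.9)|=0.5050
Bisect:
  x_lo=-2.5806 |R|=1.7492  x_hi=-0.1527 |R|=0.8589
  mid=-1.36666 |R|=0.56722 →hi
  mid=-1.97363 |R|=0.97398 →hi
  mid=-2.27712 |R|=1.31552 →lo
  mid=-2.12538 |R|=1.13323 →lo
  mid=-2.04950 |R|=1.05073 →lo
  mid=-2.01157 |R|=1.01163 →lo
  mid=-1.99260 |R|=0.99263 →hi
  mid=-2.00208 |R|=1.00209 →lo
  ...
  [-2.00001,-1.99986] ⇒ x*=-2.0000
Stable set (-2.0000, 0).

z* = -2.0000.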